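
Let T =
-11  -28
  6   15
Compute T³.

[[-155, -364], [78, 183]]

tr T = 4 and det T = 3, so the characteristic polynomial is λ² − (4)λ + (3) with roots 3 and 1.
Eigenvectors give P = [[-2, 7], [1, -3]] with P⁻¹ = [[3, 7], [1, 2]], and T = P·diag(3, 1)·P⁻¹.
Then T³ = P·diag(27, 1)·P⁻¹ = [[-54, 7], [27, -3]] · [[3, 7], [1, 2]] = [[-155, -364], [78, 183]].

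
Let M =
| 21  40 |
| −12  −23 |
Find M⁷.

[[10941, 21880], [−6564, −13127]]

tr M = −2 and det M = −3, so the characteristic polynomial is λ² − (−2)λ + (−3) with roots 1 and −3.
Eigenvectors give P = [[−2, −5], [1, 3]] with P⁻¹ = [[−3, −5], [1, 2]], and M = P·diag(1, −3)·P⁻¹.
Then M⁷ = P·diag(1, −2187)·P⁻¹ = [[−2, 10935], [1, −6561]] · [[−3, −5], [1, 2]] = [[10941, 21880], [−6564, −13127]].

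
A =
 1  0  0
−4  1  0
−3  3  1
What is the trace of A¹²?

A = I + N where N = [[0, 0, 0], [−4, 0, 0], [−3, 3, 0]] is strictly lower-triangular, so N³ = 0.
(I + N)¹² = I + 12·N + 66·N² = [[1, 0, 0], [−48, 1, 0], [−828, 36, 1]].

3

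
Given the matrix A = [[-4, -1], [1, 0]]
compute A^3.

[[-56, -15], [15, 4]]

A^2 = [[15, 4], [-4, -1]]
A^3 = [[-56, -15], [15, 4]]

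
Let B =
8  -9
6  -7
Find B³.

[[26, -27], [18, -19]]

tr B = 1 and det B = -2, so the characteristic polynomial is λ² − (1)λ + (-2) with roots 2 and -1.
Eigenvectors give P = [[3, 1], [2, 1]] with P⁻¹ = [[1, -1], [-2, 3]], and B = P·diag(2, -1)·P⁻¹.
Then B³ = P·diag(8, -1)·P⁻¹ = [[24, -1], [16, -1]] · [[1, -1], [-2, 3]] = [[26, -27], [18, -19]].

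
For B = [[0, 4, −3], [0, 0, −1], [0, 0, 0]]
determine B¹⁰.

[[0, 0, 0], [0, 0, 0], [0, 0, 0]]

B is strictly triangular, hence nilpotent: B³ = 0, so B¹⁰ = 0.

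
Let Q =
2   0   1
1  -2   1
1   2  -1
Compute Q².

[[5, 2, 1], [1, 6, -2], [3, -6, 4]]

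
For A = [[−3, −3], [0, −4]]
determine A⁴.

[[81, 525], [0, 256]]

A² = [[9, 21], [0, 16]]
A³ = [[−27, −111], [0, −64]]
A⁴ = [[81, 525], [0, 256]]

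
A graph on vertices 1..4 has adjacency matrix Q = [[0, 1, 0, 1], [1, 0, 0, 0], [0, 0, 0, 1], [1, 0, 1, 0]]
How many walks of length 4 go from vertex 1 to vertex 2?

0

The number of length-4 walks from vertex 1 to vertex 2 is entry (1,2) of Q⁴, where Q is the adjacency matrix.
Q² = [[2, 0, 1, 0], [0, 1, 0, 1], [1, 0, 1, 0], [0, 1, 0, 2]]
Q³ = [[0, 2, 0, 3], [2, 0, 1, 0], [0, 1, 0, 2], [3, 0, 2, 0]]
Q⁴ = [[5, 0, 3, 0], [0, 2, 0, 3], [3, 0, 2, 0], [0, 3, 0, 5]]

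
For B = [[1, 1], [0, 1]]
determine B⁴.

B = I + N where N = [[0, 1], [0, 0]] is strictly upper-triangular, so N² = 0.
(I + N)⁴ = I + 4·N = [[1, 4], [0, 1]].

[[1, 4], [0, 1]]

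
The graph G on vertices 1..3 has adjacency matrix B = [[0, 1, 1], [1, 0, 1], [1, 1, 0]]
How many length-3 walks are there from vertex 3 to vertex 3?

2

The number of length-3 walks from vertex 3 to vertex 3 is entry (3,3) of B³, where B is the adjacency matrix.
B² = [[2, 1, 1], [1, 2, 1], [1, 1, 2]]
B³ = [[2, 3, 3], [3, 2, 3], [3, 3, 2]]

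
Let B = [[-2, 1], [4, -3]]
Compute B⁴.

[[164, -105], [-420, 269]]

B² = [[8, -5], [-20, 13]]
B³ = [[-36, 23], [92, -59]]
B⁴ = [[164, -105], [-420, 269]]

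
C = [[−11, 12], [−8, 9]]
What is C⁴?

tr C = −2 and det C = −3, so the characteristic polynomial is λ² − (−2)λ + (−3) with roots 1 and −3.
Eigenvectors give P = [[−1, −3], [−1, −2]] with P⁻¹ = [[2, −3], [−1, 1]], and C = P·diag(1, −3)·P⁻¹.
Then C⁴ = P·diag(1, 81)·P⁻¹ = [[−1, −243], [−1, −162]] · [[2, −3], [−1, 1]] = [[241, −240], [160, −159]].

[[241, −240], [160, −159]]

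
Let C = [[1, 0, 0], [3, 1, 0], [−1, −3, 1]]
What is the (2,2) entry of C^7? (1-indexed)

1

C = I + N where N = [[0, 0, 0], [3, 0, 0], [−1, −3, 0]] is strictly lower-triangular, so N^3 = 0.
(I + N)^7 = I + 7·N + 21·N^2 = [[1, 0, 0], [21, 1, 0], [−196, −21, 1]].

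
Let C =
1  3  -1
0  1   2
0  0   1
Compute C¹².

[[1, 36, 384], [0, 1, 24], [0, 0, 1]]

C = I + N where N = [[0, 3, -1], [0, 0, 2], [0, 0, 0]] is strictly upper-triangular, so N³ = 0.
(I + N)¹² = I + 12·N + 66·N² = [[1, 36, 384], [0, 1, 24], [0, 0, 1]].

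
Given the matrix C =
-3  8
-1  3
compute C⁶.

[[1, 0], [0, 1]]

C² = I (check: tr C = 0 and det C = -1), so C⁶ = I since 6 is even.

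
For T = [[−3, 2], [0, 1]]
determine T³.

[[−27, 14], [0, 1]]

T² = [[9, −4], [0, 1]]
T³ = [[−27, 14], [0, 1]]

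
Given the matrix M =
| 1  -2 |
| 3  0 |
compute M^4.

[[19, 22], [-33, 30]]

M^2 = [[-5, -2], [3, -6]]
M^3 = [[-11, 10], [-15, -6]]
M^4 = [[19, 22], [-33, 30]]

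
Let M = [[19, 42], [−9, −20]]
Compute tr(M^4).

tr M = −1 and det M = −2, so the characteristic polynomial is λ² − (−1)λ + (−2) with roots −2 and 1.
Eigenvectors give P = [[2, 7], [−1, −3]] with P⁻¹ = [[−3, −7], [1, 2]], and M = P·diag(−2, 1)·P⁻¹.
Then M^4 = P·diag(16, 1)·P⁻¹ = [[32, 7], [−16, −3]] · [[−3, −7], [1, 2]] = [[−89, −210], [45, 106]].

17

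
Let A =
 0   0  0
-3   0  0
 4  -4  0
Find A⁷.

[[0, 0, 0], [0, 0, 0], [0, 0, 0]]

A is strictly triangular, hence nilpotent: A³ = 0, so A⁷ = 0.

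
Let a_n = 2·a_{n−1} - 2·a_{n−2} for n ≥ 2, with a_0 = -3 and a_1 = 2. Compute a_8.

-48

With companion matrix M = [[2, -2], [1, 0]], [a_n, a_{n−1}]ᵀ = M·[a_{n−1}, a_{n−2}]ᵀ, so [a_8, a_7]ᵀ = M⁷·[a_1, a_0]ᵀ.
M⁷ = [[0, 16], [-8, 16]], giving [a_8, a_7]ᵀ = [[-48], [-64]].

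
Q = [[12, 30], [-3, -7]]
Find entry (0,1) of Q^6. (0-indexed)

tr Q = 5 and det Q = 6, so the characteristic polynomial is λ² − (5)λ + (6) with roots 3 and 2.
Eigenvectors give P = [[10, -3], [-3, 1]] with P⁻¹ = [[1, 3], [3, 10]], and Q = P·diag(3, 2)·P⁻¹.
Then Q^6 = P·diag(729, 64)·P⁻¹ = [[7290, -192], [-2187, 64]] · [[1, 3], [3, 10]] = [[6714, 19950], [-1995, -5921]].

19950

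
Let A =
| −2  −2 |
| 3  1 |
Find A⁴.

[[−2, −14], [21, 19]]

A² = [[−2, 2], [−3, −5]]
A³ = [[10, 6], [−9, 1]]
A⁴ = [[−2, −14], [21, 19]]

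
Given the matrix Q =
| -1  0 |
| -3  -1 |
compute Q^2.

[[1, 0], [6, 1]]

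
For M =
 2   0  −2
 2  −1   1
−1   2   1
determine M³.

M² = [[6, −4, −6], [1, 3, −4], [1, 0, 5]]
M³ = [[10, −8, −22], [12, −11, −3], [−3, 10, 3]]

[[10, −8, −22], [12, −11, −3], [−3, 10, 3]]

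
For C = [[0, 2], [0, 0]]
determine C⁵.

C is strictly triangular, hence nilpotent: C² = 0, so C⁵ = 0.

[[0, 0], [0, 0]]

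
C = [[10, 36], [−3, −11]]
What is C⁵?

[[100, 396], [−33, −131]]

tr C = −1 and det C = −2, so the characteristic polynomial is λ² − (−1)λ + (−2) with roots 1 and −2.
Eigenvectors give P = [[4, −3], [−1, 1]] with P⁻¹ = [[1, 3], [1, 4]], and C = P·diag(1, −2)·P⁻¹.
Then C⁵ = P·diag(1, −32)·P⁻¹ = [[4, 96], [−1, −32]] · [[1, 3], [1, 4]] = [[100, 396], [−33, −131]].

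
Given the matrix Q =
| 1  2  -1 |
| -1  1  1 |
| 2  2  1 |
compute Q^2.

[[-3, 2, 0], [0, 1, 3], [2, 8, 1]]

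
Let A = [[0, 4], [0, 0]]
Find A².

A is strictly triangular, hence nilpotent: A² = 0, so A² = 0.

[[0, 0], [0, 0]]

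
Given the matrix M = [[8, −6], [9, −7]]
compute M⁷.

[[386, −258], [387, −259]]

tr M = 1 and det M = −2, so the characteristic polynomial is λ² − (1)λ + (−2) with roots 2 and −1.
Eigenvectors give P = [[1, −2], [1, −3]] with P⁻¹ = [[3, −2], [1, −1]], and M = P·diag(2, −1)·P⁻¹.
Then M⁷ = P·diag(128, −1)·P⁻¹ = [[128, 2], [128, 3]] · [[3, −2], [1, −1]] = [[386, −258], [387, −259]].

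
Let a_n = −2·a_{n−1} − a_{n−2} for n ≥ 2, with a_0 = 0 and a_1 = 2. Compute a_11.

22

With companion matrix A = [[−2, −1], [1, 0]], [a_n, a_{n−1}]ᵀ = A·[a_{n−1}, a_{n−2}]ᵀ, so [a_11, a_10]ᵀ = A¹⁰·[a_1, a_0]ᵀ.
A¹⁰ = [[11, 10], [−10, −9]], giving [a_11, a_10]ᵀ = [[22], [−20]].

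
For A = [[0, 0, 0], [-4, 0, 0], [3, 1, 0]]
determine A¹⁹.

A is strictly triangular, hence nilpotent: A³ = 0, so A¹⁹ = 0.

[[0, 0, 0], [0, 0, 0], [0, 0, 0]]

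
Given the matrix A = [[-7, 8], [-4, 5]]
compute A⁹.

tr A = -2 and det A = -3, so the characteristic polynomial is λ² − (-2)λ + (-3) with roots -3 and 1.
Eigenvectors give P = [[2, -1], [1, -1]] with P⁻¹ = [[1, -1], [1, -2]], and A = P·diag(-3, 1)·P⁻¹.
Then A⁹ = P·diag(-19683, 1)·P⁻¹ = [[-39366, -1], [-19683, -1]] · [[1, -1], [1, -2]] = [[-39367, 39368], [-19684, 19685]].

[[-39367, 39368], [-19684, 19685]]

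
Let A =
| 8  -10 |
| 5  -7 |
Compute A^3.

[[62, -70], [35, -43]]

tr A = 1 and det A = -6, so the characteristic polynomial is λ² − (1)λ + (-6) with roots -2 and 3.
Eigenvectors give P = [[-1, 2], [-1, 1]] with P⁻¹ = [[1, -2], [1, -1]], and A = P·diag(-2, 3)·P⁻¹.
Then A^3 = P·diag(-8, 27)·P⁻¹ = [[8, 54], [8, 27]] · [[1, -2], [1, -1]] = [[62, -70], [35, -43]].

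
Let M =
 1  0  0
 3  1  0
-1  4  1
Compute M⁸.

M = I + N where N = [[0, 0, 0], [3, 0, 0], [-1, 4, 0]] is strictly lower-triangular, so N³ = 0.
(I + N)⁸ = I + 8·N + 28·N² = [[1, 0, 0], [24, 1, 0], [328, 32, 1]].

[[1, 0, 0], [24, 1, 0], [328, 32, 1]]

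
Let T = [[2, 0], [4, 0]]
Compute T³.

[[8, 0], [16, 0]]

T² = [[4, 0], [8, 0]]
T³ = [[8, 0], [16, 0]]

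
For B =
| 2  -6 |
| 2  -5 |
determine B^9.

tr B = -3 and det B = 2, so the characteristic polynomial is λ² − (-3)λ + (2) with roots -2 and -1.
Eigenvectors give P = [[-3, 2], [-2, 1]] with P⁻¹ = [[1, -2], [2, -3]], and B = P·diag(-2, -1)·P⁻¹.
Then B^9 = P·diag(-512, -1)·P⁻¹ = [[1536, -2], [1024, -1]] · [[1, -2], [2, -3]] = [[1532, -3066], [1022, -2045]].

[[1532, -3066], [1022, -2045]]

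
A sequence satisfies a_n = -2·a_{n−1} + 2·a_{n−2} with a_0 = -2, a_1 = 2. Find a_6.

-416

With companion matrix A = [[-2, 2], [1, 0]], [a_n, a_{n−1}]ᵀ = A·[a_{n−1}, a_{n−2}]ᵀ, so [a_6, a_5]ᵀ = A^5·[a_1, a_0]ᵀ.
A^5 = [[-120, 88], [44, -32]], giving [a_6, a_5]ᵀ = [[-416], [152]].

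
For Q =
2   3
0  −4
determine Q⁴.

[[16, −120], [0, 256]]

Q² = [[4, −6], [0, 16]]
Q³ = [[8, 36], [0, −64]]
Q⁴ = [[16, −120], [0, 256]]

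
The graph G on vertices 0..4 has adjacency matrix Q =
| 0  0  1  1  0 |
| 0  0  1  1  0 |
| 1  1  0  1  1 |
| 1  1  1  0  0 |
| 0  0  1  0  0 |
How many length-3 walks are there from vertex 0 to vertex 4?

1

The number of length-3 walks from vertex 0 to vertex 4 is entry (0,4) of Q³, where Q is the adjacency matrix.
Q² = [[2, 2, 1, 1, 1], [2, 2, 1, 1, 1], [1, 1, 4, 2, 0], [1, 1, 2, 3, 1], [1, 1, 0, 1, 1]]
Q³ = [[2, 2, 6, 5, 1], [2, 2, 6, 5, 1], [6, 6, 4, 6, 4], [5, 5, 6, 4, 2], [1, 1, 4, 2, 0]]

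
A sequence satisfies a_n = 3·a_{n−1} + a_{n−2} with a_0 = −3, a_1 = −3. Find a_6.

−1407

With companion matrix C = [[3, 1], [1, 0]], [a_n, a_{n−1}]ᵀ = C·[a_{n−1}, a_{n−2}]ᵀ, so [a_6, a_5]ᵀ = C⁵·[a_1, a_0]ᵀ.
C⁵ = [[360, 109], [109, 33]], giving [a_6, a_5]ᵀ = [[−1407], [−426]].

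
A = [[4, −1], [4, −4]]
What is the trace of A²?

24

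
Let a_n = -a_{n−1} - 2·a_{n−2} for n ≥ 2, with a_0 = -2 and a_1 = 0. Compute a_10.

-68

With companion matrix B = [[-1, -2], [1, 0]], [a_n, a_{n−1}]ᵀ = B·[a_{n−1}, a_{n−2}]ᵀ, so [a_10, a_9]ᵀ = B⁹·[a_1, a_0]ᵀ.
B⁹ = [[11, 34], [-17, -6]], giving [a_10, a_9]ᵀ = [[-68], [12]].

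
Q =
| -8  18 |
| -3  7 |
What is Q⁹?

tr Q = -1 and det Q = -2, so the characteristic polynomial is λ² − (-1)λ + (-2) with roots -2 and 1.
Eigenvectors give P = [[3, -2], [1, -1]] with P⁻¹ = [[1, -2], [1, -3]], and Q = P·diag(-2, 1)·P⁻¹.
Then Q⁹ = P·diag(-512, 1)·P⁻¹ = [[-1536, -2], [-512, -1]] · [[1, -2], [1, -3]] = [[-1538, 3078], [-513, 1027]].

[[-1538, 3078], [-513, 1027]]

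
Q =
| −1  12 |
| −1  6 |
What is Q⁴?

[[−179, 780], [−65, 276]]

tr Q = 5 and det Q = 6, so the characteristic polynomial is λ² − (5)λ + (6) with roots 3 and 2.
Eigenvectors give P = [[3, −4], [1, −1]] with P⁻¹ = [[−1, 4], [−1, 3]], and Q = P·diag(3, 2)·P⁻¹.
Then Q⁴ = P·diag(81, 16)·P⁻¹ = [[243, −64], [81, −16]] · [[−1, 4], [−1, 3]] = [[−179, 780], [−65, 276]].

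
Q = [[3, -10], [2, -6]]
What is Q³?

tr Q = -3 and det Q = 2, so the characteristic polynomial is λ² − (-3)λ + (2) with roots -2 and -1.
Eigenvectors give P = [[2, 5], [1, 2]] with P⁻¹ = [[-2, 5], [1, -2]], and Q = P·diag(-2, -1)·P⁻¹.
Then Q³ = P·diag(-8, -1)·P⁻¹ = [[-16, -5], [-8, -2]] · [[-2, 5], [1, -2]] = [[27, -70], [14, -36]].

[[27, -70], [14, -36]]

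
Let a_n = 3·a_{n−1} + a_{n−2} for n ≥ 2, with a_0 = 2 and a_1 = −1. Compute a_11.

With companion matrix Q = [[3, 1], [1, 0]], [a_n, a_{n−1}]ᵀ = Q·[a_{n−1}, a_{n−2}]ᵀ, so [a_11, a_10]ᵀ = Q^10·[a_1, a_0]ᵀ.
Q^10 = [[141481, 42837], [42837, 12970]], giving [a_11, a_10]ᵀ = [[−55807], [−16897]].

−55807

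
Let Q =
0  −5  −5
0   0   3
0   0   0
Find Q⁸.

[[0, 0, 0], [0, 0, 0], [0, 0, 0]]

Q is strictly triangular, hence nilpotent: Q³ = 0, so Q⁸ = 0.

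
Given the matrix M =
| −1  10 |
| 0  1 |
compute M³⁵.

[[−1, 10], [0, 1]]

M² = I (check: tr M = 0 and det M = −1), so M³⁵ = M since 35 is odd.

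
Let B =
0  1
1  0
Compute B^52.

[[1, 0], [0, 1]]

B² = I (check: tr B = 0 and det B = -1), so B^52 = I since 52 is even.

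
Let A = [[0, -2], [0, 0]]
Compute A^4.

A is strictly triangular, hence nilpotent: A^2 = 0, so A^4 = 0.

[[0, 0], [0, 0]]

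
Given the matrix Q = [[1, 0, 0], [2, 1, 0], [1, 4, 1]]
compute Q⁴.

[[1, 0, 0], [8, 1, 0], [52, 16, 1]]

Q = I + N where N = [[0, 0, 0], [2, 0, 0], [1, 4, 0]] is strictly lower-triangular, so N³ = 0.
(I + N)⁴ = I + 4·N + 6·N² = [[1, 0, 0], [8, 1, 0], [52, 16, 1]].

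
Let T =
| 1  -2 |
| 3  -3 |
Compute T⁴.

[[1, -8], [12, -15]]

T² = [[-5, 4], [-6, 3]]
T³ = [[7, -2], [3, 3]]
T⁴ = [[1, -8], [12, -15]]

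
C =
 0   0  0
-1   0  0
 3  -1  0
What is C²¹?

[[0, 0, 0], [0, 0, 0], [0, 0, 0]]

C is strictly triangular, hence nilpotent: C³ = 0, so C²¹ = 0.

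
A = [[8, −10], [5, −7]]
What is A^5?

tr A = 1 and det A = −6, so the characteristic polynomial is λ² − (1)λ + (−6) with roots 3 and −2.
Eigenvectors give P = [[2, −1], [1, −1]] with P⁻¹ = [[1, −1], [1, −2]], and A = P·diag(3, −2)·P⁻¹.
Then A^5 = P·diag(243, −32)·P⁻¹ = [[486, 32], [243, 32]] · [[1, −1], [1, −2]] = [[518, −550], [275, −307]].

[[518, −550], [275, −307]]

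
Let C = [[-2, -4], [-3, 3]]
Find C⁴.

[[268, -148], [-111, 453]]

C² = [[16, -4], [-3, 21]]
C³ = [[-20, -76], [-57, 75]]
C⁴ = [[268, -148], [-111, 453]]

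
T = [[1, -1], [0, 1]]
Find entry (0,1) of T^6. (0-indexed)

-6

T = I + N where N = [[0, -1], [0, 0]] is strictly upper-triangular, so N^2 = 0.
(I + N)^6 = I + 6·N = [[1, -6], [0, 1]].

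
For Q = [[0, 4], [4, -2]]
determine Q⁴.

[[320, -288], [-288, 464]]

Q² = [[16, -8], [-8, 20]]
Q³ = [[-32, 80], [80, -72]]
Q⁴ = [[320, -288], [-288, 464]]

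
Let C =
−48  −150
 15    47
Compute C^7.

[[−23022, −69450], [6945, 20963]]

tr C = −1 and det C = −6, so the characteristic polynomial is λ² − (−1)λ + (−6) with roots −3 and 2.
Eigenvectors give P = [[10, −3], [−3, 1]] with P⁻¹ = [[1, 3], [3, 10]], and C = P·diag(−3, 2)·P⁻¹.
Then C^7 = P·diag(−2187, 128)·P⁻¹ = [[−21870, −384], [6561, 128]] · [[1, 3], [3, 10]] = [[−23022, −69450], [6945, 20963]].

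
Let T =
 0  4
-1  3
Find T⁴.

T² = [[-4, 12], [-3, 5]]
T³ = [[-12, 20], [-5, 3]]
T⁴ = [[-20, 12], [-3, -11]]

[[-20, 12], [-3, -11]]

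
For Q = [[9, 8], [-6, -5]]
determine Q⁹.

[[78729, 78728], [-59046, -59045]]

tr Q = 4 and det Q = 3, so the characteristic polynomial is λ² − (4)λ + (3) with roots 3 and 1.
Eigenvectors give P = [[-4, -1], [3, 1]] with P⁻¹ = [[-1, -1], [3, 4]], and Q = P·diag(3, 1)·P⁻¹.
Then Q⁹ = P·diag(19683, 1)·P⁻¹ = [[-78732, -1], [59049, 1]] · [[-1, -1], [3, 4]] = [[78729, 78728], [-59046, -59045]].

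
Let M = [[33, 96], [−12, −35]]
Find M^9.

tr M = −2 and det M = −3, so the characteristic polynomial is λ² − (−2)λ + (−3) with roots −3 and 1.
Eigenvectors give P = [[−8, −3], [3, 1]] with P⁻¹ = [[1, 3], [−3, −8]], and M = P·diag(−3, 1)·P⁻¹.
Then M^9 = P·diag(−19683, 1)·P⁻¹ = [[157464, −3], [−59049, 1]] · [[1, 3], [−3, −8]] = [[157473, 472416], [−59052, −177155]].

[[157473, 472416], [−59052, −177155]]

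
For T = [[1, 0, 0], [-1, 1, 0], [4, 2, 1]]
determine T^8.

[[1, 0, 0], [-8, 1, 0], [-24, 16, 1]]

T = I + N where N = [[0, 0, 0], [-1, 0, 0], [4, 2, 0]] is strictly lower-triangular, so N^3 = 0.
(I + N)^8 = I + 8·N + 28·N^2 = [[1, 0, 0], [-8, 1, 0], [-24, 16, 1]].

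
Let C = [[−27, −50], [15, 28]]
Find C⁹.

tr C = 1 and det C = −6, so the characteristic polynomial is λ² − (1)λ + (−6) with roots 3 and −2.
Eigenvectors give P = [[−5, −2], [3, 1]] with P⁻¹ = [[1, 2], [−3, −5]], and C = P·diag(3, −2)·P⁻¹.
Then C⁹ = P·diag(19683, −512)·P⁻¹ = [[−98415, 1024], [59049, −512]] · [[1, 2], [−3, −5]] = [[−101487, −201950], [60585, 120658]].

[[−101487, −201950], [60585, 120658]]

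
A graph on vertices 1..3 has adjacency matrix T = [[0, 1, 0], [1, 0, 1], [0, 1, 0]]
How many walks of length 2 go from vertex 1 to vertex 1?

1

The number of length-2 walks from vertex 1 to vertex 1 is entry (1,1) of T^2, where T is the adjacency matrix.
T^2 = [[1, 0, 1], [0, 2, 0], [1, 0, 1]]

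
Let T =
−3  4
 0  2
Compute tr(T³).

−19

T² = [[9, −4], [0, 4]]
T³ = [[−27, 28], [0, 8]]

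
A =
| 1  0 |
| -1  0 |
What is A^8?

A² = A (a projection; rank 1, trace 1), so A^8 = A.

[[1, 0], [-1, 0]]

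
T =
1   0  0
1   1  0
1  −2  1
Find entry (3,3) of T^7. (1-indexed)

T = I + N where N = [[0, 0, 0], [1, 0, 0], [1, −2, 0]] is strictly lower-triangular, so N^3 = 0.
(I + N)^7 = I + 7·N + 21·N^2 = [[1, 0, 0], [7, 1, 0], [−35, −14, 1]].

1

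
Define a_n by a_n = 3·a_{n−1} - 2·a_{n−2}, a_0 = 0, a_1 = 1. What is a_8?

255

With companion matrix M = [[3, -2], [1, 0]], [a_n, a_{n−1}]ᵀ = M·[a_{n−1}, a_{n−2}]ᵀ, so [a_8, a_7]ᵀ = M⁷·[a_1, a_0]ᵀ.
M⁷ = [[255, -254], [127, -126]], giving [a_8, a_7]ᵀ = [[255], [127]].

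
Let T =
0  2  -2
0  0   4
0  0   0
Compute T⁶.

T is strictly triangular, hence nilpotent: T³ = 0, so T⁶ = 0.

[[0, 0, 0], [0, 0, 0], [0, 0, 0]]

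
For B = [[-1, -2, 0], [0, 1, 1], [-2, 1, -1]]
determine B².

[[1, 0, -2], [-2, 2, 0], [4, 4, 2]]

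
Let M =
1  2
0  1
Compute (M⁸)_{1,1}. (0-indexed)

1

M = I + N where N = [[0, 2], [0, 0]] is strictly upper-triangular, so N² = 0.
(I + N)⁸ = I + 8·N = [[1, 16], [0, 1]].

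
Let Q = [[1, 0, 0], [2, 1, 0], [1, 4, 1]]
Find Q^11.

Q = I + N where N = [[0, 0, 0], [2, 0, 0], [1, 4, 0]] is strictly lower-triangular, so N^3 = 0.
(I + N)^11 = I + 11·N + 55·N^2 = [[1, 0, 0], [22, 1, 0], [451, 44, 1]].

[[1, 0, 0], [22, 1, 0], [451, 44, 1]]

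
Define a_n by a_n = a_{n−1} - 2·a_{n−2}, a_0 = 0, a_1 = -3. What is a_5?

3

With companion matrix T = [[1, -2], [1, 0]], [a_n, a_{n−1}]ᵀ = T·[a_{n−1}, a_{n−2}]ᵀ, so [a_5, a_4]ᵀ = T^4·[a_1, a_0]ᵀ.
T^4 = [[-1, 6], [-3, 2]], giving [a_5, a_4]ᵀ = [[3], [9]].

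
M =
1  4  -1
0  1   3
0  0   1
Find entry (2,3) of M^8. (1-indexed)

24

M = I + N where N = [[0, 4, -1], [0, 0, 3], [0, 0, 0]] is strictly upper-triangular, so N^3 = 0.
(I + N)^8 = I + 8·N + 28·N^2 = [[1, 32, 328], [0, 1, 24], [0, 0, 1]].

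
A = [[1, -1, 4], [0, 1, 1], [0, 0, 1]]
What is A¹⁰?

A = I + N where N = [[0, -1, 4], [0, 0, 1], [0, 0, 0]] is strictly upper-triangular, so N³ = 0.
(I + N)¹⁰ = I + 10·N + 45·N² = [[1, -10, -5], [0, 1, 10], [0, 0, 1]].

[[1, -10, -5], [0, 1, 10], [0, 0, 1]]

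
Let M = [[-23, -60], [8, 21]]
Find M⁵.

[[-1463, -3660], [488, 1221]]

tr M = -2 and det M = -3, so the characteristic polynomial is λ² − (-2)λ + (-3) with roots -3 and 1.
Eigenvectors give P = [[-3, -5], [1, 2]] with P⁻¹ = [[-2, -5], [1, 3]], and M = P·diag(-3, 1)·P⁻¹.
Then M⁵ = P·diag(-243, 1)·P⁻¹ = [[729, -5], [-243, 2]] · [[-2, -5], [1, 3]] = [[-1463, -3660], [488, 1221]].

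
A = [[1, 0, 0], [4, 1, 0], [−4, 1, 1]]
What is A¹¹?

[[1, 0, 0], [44, 1, 0], [176, 11, 1]]

A = I + N where N = [[0, 0, 0], [4, 0, 0], [−4, 1, 0]] is strictly lower-triangular, so N³ = 0.
(I + N)¹¹ = I + 11·N + 55·N² = [[1, 0, 0], [44, 1, 0], [176, 11, 1]].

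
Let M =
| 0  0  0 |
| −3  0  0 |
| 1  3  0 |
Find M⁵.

M is strictly triangular, hence nilpotent: M³ = 0, so M⁵ = 0.

[[0, 0, 0], [0, 0, 0], [0, 0, 0]]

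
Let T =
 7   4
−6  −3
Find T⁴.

[[241, 160], [−240, −159]]

tr T = 4 and det T = 3, so the characteristic polynomial is λ² − (4)λ + (3) with roots 1 and 3.
Eigenvectors give P = [[−2, −1], [3, 1]] with P⁻¹ = [[1, 1], [−3, −2]], and T = P·diag(1, 3)·P⁻¹.
Then T⁴ = P·diag(1, 81)·P⁻¹ = [[−2, −81], [3, 81]] · [[1, 1], [−3, −2]] = [[241, 160], [−240, −159]].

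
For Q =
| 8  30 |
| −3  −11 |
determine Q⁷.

tr Q = −3 and det Q = 2, so the characteristic polynomial is λ² − (−3)λ + (2) with roots −1 and −2.
Eigenvectors give P = [[10, 3], [−3, −1]] with P⁻¹ = [[1, 3], [−3, −10]], and Q = P·diag(−1, −2)·P⁻¹.
Then Q⁷ = P·diag(−1, −128)·P⁻¹ = [[−10, −384], [3, 128]] · [[1, 3], [−3, −10]] = [[1142, 3810], [−381, −1271]].

[[1142, 3810], [−381, −1271]]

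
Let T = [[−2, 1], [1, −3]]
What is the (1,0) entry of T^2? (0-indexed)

−5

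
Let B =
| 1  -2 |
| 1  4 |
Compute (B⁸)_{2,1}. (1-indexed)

6305

tr B = 5 and det B = 6, so the characteristic polynomial is λ² − (5)λ + (6) with roots 2 and 3.
Eigenvectors give P = [[-2, -1], [1, 1]] with P⁻¹ = [[-1, -1], [1, 2]], and B = P·diag(2, 3)·P⁻¹.
Then B⁸ = P·diag(256, 6561)·P⁻¹ = [[-512, -6561], [256, 6561]] · [[-1, -1], [1, 2]] = [[-6049, -12610], [6305, 12866]].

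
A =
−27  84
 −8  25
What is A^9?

tr A = −2 and det A = −3, so the characteristic polynomial is λ² − (−2)λ + (−3) with roots −3 and 1.
Eigenvectors give P = [[7, 3], [2, 1]] with P⁻¹ = [[1, −3], [−2, 7]], and A = P·diag(−3, 1)·P⁻¹.
Then A^9 = P·diag(−19683, 1)·P⁻¹ = [[−137781, 3], [−39366, 1]] · [[1, −3], [−2, 7]] = [[−137787, 413364], [−39368, 118105]].

[[−137787, 413364], [−39368, 118105]]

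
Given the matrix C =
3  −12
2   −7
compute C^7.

[[4371, −13116], [2186, −6559]]

tr C = −4 and det C = 3, so the characteristic polynomial is λ² − (−4)λ + (3) with roots −1 and −3.
Eigenvectors give P = [[3, 2], [1, 1]] with P⁻¹ = [[1, −2], [−1, 3]], and C = P·diag(−1, −3)·P⁻¹.
Then C^7 = P·diag(−1, −2187)·P⁻¹ = [[−3, −4374], [−1, −2187]] · [[1, −2], [−1, 3]] = [[4371, −13116], [2186, −6559]].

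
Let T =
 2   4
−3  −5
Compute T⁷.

tr T = −3 and det T = 2, so the characteristic polynomial is λ² − (−3)λ + (2) with roots −1 and −2.
Eigenvectors give P = [[−4, 1], [3, −1]] with P⁻¹ = [[−1, −1], [−3, −4]], and T = P·diag(−1, −2)·P⁻¹.
Then T⁷ = P·diag(−1, −128)·P⁻¹ = [[4, −128], [−3, 128]] · [[−1, −1], [−3, −4]] = [[380, 508], [−381, −509]].

[[380, 508], [−381, −509]]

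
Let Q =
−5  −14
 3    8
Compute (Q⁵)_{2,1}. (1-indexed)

93

tr Q = 3 and det Q = 2, so the characteristic polynomial is λ² − (3)λ + (2) with roots 2 and 1.
Eigenvectors give P = [[−2, 7], [1, −3]] with P⁻¹ = [[3, 7], [1, 2]], and Q = P·diag(2, 1)·P⁻¹.
Then Q⁵ = P·diag(32, 1)·P⁻¹ = [[−64, 7], [32, −3]] · [[3, 7], [1, 2]] = [[−185, −434], [93, 218]].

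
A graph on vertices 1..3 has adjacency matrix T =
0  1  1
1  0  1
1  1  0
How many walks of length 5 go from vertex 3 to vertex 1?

11

The number of length-5 walks from vertex 3 to vertex 1 is entry (3,1) of T^5, where T is the adjacency matrix.
T^2 = [[2, 1, 1], [1, 2, 1], [1, 1, 2]]
T^3 = [[2, 3, 3], [3, 2, 3], [3, 3, 2]]
T^4 = [[6, 5, 5], [5, 6, 5], [5, 5, 6]]
T^5 = [[10, 11, 11], [11, 10, 11], [11, 11, 10]]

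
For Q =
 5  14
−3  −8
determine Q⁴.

tr Q = −3 and det Q = 2, so the characteristic polynomial is λ² − (−3)λ + (2) with roots −1 and −2.
Eigenvectors give P = [[7, −2], [−3, 1]] with P⁻¹ = [[1, 2], [3, 7]], and Q = P·diag(−1, −2)·P⁻¹.
Then Q⁴ = P·diag(1, 16)·P⁻¹ = [[7, −32], [−3, 16]] · [[1, 2], [3, 7]] = [[−89, −210], [45, 106]].

[[−89, −210], [45, 106]]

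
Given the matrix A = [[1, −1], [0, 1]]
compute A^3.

A = I + N where N = [[0, −1], [0, 0]] is strictly upper-triangular, so N^2 = 0.
(I + N)^3 = I + 3·N = [[1, −3], [0, 1]].

[[1, −3], [0, 1]]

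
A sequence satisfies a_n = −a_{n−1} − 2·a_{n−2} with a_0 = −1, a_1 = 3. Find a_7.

11

With companion matrix A = [[−1, −2], [1, 0]], [a_n, a_{n−1}]ᵀ = A·[a_{n−1}, a_{n−2}]ᵀ, so [a_7, a_6]ᵀ = A⁶·[a_1, a_0]ᵀ.
A⁶ = [[7, 10], [−5, 2]], giving [a_7, a_6]ᵀ = [[11], [−17]].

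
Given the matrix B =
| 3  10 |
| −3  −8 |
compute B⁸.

tr B = −5 and det B = 6, so the characteristic polynomial is λ² − (−5)λ + (6) with roots −3 and −2.
Eigenvectors give P = [[5, −2], [−3, 1]] with P⁻¹ = [[−1, −2], [−3, −5]], and B = P·diag(−3, −2)·P⁻¹.
Then B⁸ = P·diag(6561, 256)·P⁻¹ = [[32805, −512], [−19683, 256]] · [[−1, −2], [−3, −5]] = [[−31269, −63050], [18915, 38086]].

[[−31269, −63050], [18915, 38086]]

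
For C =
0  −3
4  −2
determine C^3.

C^2 = [[−12, 6], [−8, −8]]
C^3 = [[24, 24], [−32, 40]]

[[24, 24], [−32, 40]]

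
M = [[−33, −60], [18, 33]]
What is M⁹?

[[−216513, −393660], [118098, 216513]]

tr M = 0 and det M = −9, so the characteristic polynomial is λ² − (0)λ + (−9) with roots 3 and −3.
Eigenvectors give P = [[−5, 2], [3, −1]] with P⁻¹ = [[1, 2], [3, 5]], and M = P·diag(3, −3)·P⁻¹.
Then M⁹ = P·diag(19683, −19683)·P⁻¹ = [[−98415, −39366], [59049, 19683]] · [[1, 2], [3, 5]] = [[−216513, −393660], [118098, 216513]].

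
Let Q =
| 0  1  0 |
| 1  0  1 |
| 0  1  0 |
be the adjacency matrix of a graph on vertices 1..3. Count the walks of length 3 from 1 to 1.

The number of length-3 walks from vertex 1 to vertex 1 is entry (1,1) of Q^3, where Q is the adjacency matrix.
Q^2 = [[1, 0, 1], [0, 2, 0], [1, 0, 1]]
Q^3 = [[0, 2, 0], [2, 0, 2], [0, 2, 0]]

0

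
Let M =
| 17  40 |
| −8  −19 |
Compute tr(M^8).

tr M = −2 and det M = −3, so the characteristic polynomial is λ² − (−2)λ + (−3) with roots −3 and 1.
Eigenvectors give P = [[2, 5], [−1, −2]] with P⁻¹ = [[−2, −5], [1, 2]], and M = P·diag(−3, 1)·P⁻¹.
Then M^8 = P·diag(6561, 1)·P⁻¹ = [[13122, 5], [−6561, −2]] · [[−2, −5], [1, 2]] = [[−26239, −65600], [13120, 32801]].

6562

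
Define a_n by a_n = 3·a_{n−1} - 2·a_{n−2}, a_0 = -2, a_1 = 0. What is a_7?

With companion matrix M = [[3, -2], [1, 0]], [a_n, a_{n−1}]ᵀ = M·[a_{n−1}, a_{n−2}]ᵀ, so [a_7, a_6]ᵀ = M⁶·[a_1, a_0]ᵀ.
M⁶ = [[127, -126], [63, -62]], giving [a_7, a_6]ᵀ = [[252], [124]].

252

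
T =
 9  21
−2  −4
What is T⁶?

tr T = 5 and det T = 6, so the characteristic polynomial is λ² − (5)λ + (6) with roots 2 and 3.
Eigenvectors give P = [[−3, 7], [1, −2]] with P⁻¹ = [[2, 7], [1, 3]], and T = P·diag(2, 3)·P⁻¹.
Then T⁶ = P·diag(64, 729)·P⁻¹ = [[−192, 5103], [64, −1458]] · [[2, 7], [1, 3]] = [[4719, 13965], [−1330, −3926]].

[[4719, 13965], [−1330, −3926]]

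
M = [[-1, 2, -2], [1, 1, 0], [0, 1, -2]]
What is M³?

M² = [[3, -2, 6], [0, 3, -2], [1, -1, 4]]
M³ = [[-5, 10, -18], [3, 1, 4], [-2, 5, -10]]

[[-5, 10, -18], [3, 1, 4], [-2, 5, -10]]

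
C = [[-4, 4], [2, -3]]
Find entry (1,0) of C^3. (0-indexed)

90

C^2 = [[24, -28], [-14, 17]]
C^3 = [[-152, 180], [90, -107]]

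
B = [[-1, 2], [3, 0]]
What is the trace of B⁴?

B² = [[7, -2], [-3, 6]]
B³ = [[-13, 14], [21, -6]]
B⁴ = [[55, -26], [-39, 42]]

97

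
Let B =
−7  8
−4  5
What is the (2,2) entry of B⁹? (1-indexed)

tr B = −2 and det B = −3, so the characteristic polynomial is λ² − (−2)λ + (−3) with roots −3 and 1.
Eigenvectors give P = [[−2, −1], [−1, −1]] with P⁻¹ = [[−1, 1], [1, −2]], and B = P·diag(−3, 1)·P⁻¹.
Then B⁹ = P·diag(−19683, 1)·P⁻¹ = [[39366, −1], [19683, −1]] · [[−1, 1], [1, −2]] = [[−39367, 39368], [−19684, 19685]].

19685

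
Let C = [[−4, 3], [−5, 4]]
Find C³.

C² = I (check: tr C = 0 and det C = −1), so C³ = C since 3 is odd.

[[−4, 3], [−5, 4]]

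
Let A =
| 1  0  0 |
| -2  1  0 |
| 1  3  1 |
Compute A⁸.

A = I + N where N = [[0, 0, 0], [-2, 0, 0], [1, 3, 0]] is strictly lower-triangular, so N³ = 0.
(I + N)⁸ = I + 8·N + 28·N² = [[1, 0, 0], [-16, 1, 0], [-160, 24, 1]].

[[1, 0, 0], [-16, 1, 0], [-160, 24, 1]]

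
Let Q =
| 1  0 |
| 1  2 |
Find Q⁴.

tr Q = 3 and det Q = 2, so the characteristic polynomial is λ² − (3)λ + (2) with roots 1 and 2.
Eigenvectors give P = [[1, 0], [−1, 1]] with P⁻¹ = [[1, 0], [1, 1]], and Q = P·diag(1, 2)·P⁻¹.
Then Q⁴ = P·diag(1, 16)·P⁻¹ = [[1, 0], [−1, 16]] · [[1, 0], [1, 1]] = [[1, 0], [15, 16]].

[[1, 0], [15, 16]]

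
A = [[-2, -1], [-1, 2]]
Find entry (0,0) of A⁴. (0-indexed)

25

A² = [[5, 0], [0, 5]]
A³ = [[-10, -5], [-5, 10]]
A⁴ = [[25, 0], [0, 25]]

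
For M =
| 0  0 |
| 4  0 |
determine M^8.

[[0, 0], [0, 0]]

M is strictly triangular, hence nilpotent: M^2 = 0, so M^8 = 0.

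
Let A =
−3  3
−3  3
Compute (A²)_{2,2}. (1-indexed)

0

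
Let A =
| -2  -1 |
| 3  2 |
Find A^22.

[[1, 0], [0, 1]]

A² = I (check: tr A = 0 and det A = -1), so A^22 = I since 22 is even.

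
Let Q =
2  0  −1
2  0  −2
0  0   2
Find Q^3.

Q^2 = [[4, 0, −4], [4, 0, −6], [0, 0, 4]]
Q^3 = [[8, 0, −12], [8, 0, −16], [0, 0, 8]]

[[8, 0, −12], [8, 0, −16], [0, 0, 8]]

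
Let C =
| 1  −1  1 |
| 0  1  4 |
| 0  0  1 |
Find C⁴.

[[1, −4, −20], [0, 1, 16], [0, 0, 1]]

C = I + N where N = [[0, −1, 1], [0, 0, 4], [0, 0, 0]] is strictly upper-triangular, so N³ = 0.
(I + N)⁴ = I + 4·N + 6·N² = [[1, −4, −20], [0, 1, 16], [0, 0, 1]].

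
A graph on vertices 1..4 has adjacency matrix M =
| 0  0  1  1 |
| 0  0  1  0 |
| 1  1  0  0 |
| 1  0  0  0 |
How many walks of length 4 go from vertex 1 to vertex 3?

0

The number of length-4 walks from vertex 1 to vertex 3 is entry (1,3) of M⁴, where M is the adjacency matrix.
M² = [[2, 1, 0, 0], [1, 1, 0, 0], [0, 0, 2, 1], [0, 0, 1, 1]]
M³ = [[0, 0, 3, 2], [0, 0, 2, 1], [3, 2, 0, 0], [2, 1, 0, 0]]
M⁴ = [[5, 3, 0, 0], [3, 2, 0, 0], [0, 0, 5, 3], [0, 0, 3, 2]]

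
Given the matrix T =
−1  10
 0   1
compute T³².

[[1, 0], [0, 1]]

T² = I (check: tr T = 0 and det T = −1), so T³² = I since 32 is even.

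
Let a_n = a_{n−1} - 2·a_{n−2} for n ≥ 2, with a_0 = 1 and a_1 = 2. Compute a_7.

4

With companion matrix A = [[1, -2], [1, 0]], [a_n, a_{n−1}]ᵀ = A·[a_{n−1}, a_{n−2}]ᵀ, so [a_7, a_6]ᵀ = A^6·[a_1, a_0]ᵀ.
A^6 = [[7, -10], [5, 2]], giving [a_7, a_6]ᵀ = [[4], [12]].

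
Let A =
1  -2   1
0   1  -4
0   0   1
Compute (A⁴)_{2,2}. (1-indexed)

A = I + N where N = [[0, -2, 1], [0, 0, -4], [0, 0, 0]] is strictly upper-triangular, so N³ = 0.
(I + N)⁴ = I + 4·N + 6·N² = [[1, -8, 52], [0, 1, -16], [0, 0, 1]].

1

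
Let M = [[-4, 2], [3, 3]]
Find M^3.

M^2 = [[22, -2], [-3, 15]]
M^3 = [[-94, 38], [57, 39]]

[[-94, 38], [57, 39]]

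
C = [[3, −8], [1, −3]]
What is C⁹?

[[3, −8], [1, −3]]

C² = I (check: tr C = 0 and det C = −1), so C⁹ = C since 9 is odd.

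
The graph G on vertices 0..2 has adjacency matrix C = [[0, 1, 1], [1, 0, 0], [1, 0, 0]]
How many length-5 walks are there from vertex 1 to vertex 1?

0

The number of length-5 walks from vertex 1 to vertex 1 is entry (1,1) of C^5, where C is the adjacency matrix.
C^2 = [[2, 0, 0], [0, 1, 1], [0, 1, 1]]
C^3 = [[0, 2, 2], [2, 0, 0], [2, 0, 0]]
C^4 = [[4, 0, 0], [0, 2, 2], [0, 2, 2]]
C^5 = [[0, 4, 4], [4, 0, 0], [4, 0, 0]]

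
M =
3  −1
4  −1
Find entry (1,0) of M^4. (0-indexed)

16

M^2 = [[5, −2], [8, −3]]
M^3 = [[7, −3], [12, −5]]
M^4 = [[9, −4], [16, −7]]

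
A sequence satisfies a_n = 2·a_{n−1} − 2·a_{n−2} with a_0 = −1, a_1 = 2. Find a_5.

−8

With companion matrix Q = [[2, −2], [1, 0]], [a_n, a_{n−1}]ᵀ = Q·[a_{n−1}, a_{n−2}]ᵀ, so [a_5, a_4]ᵀ = Q⁴·[a_1, a_0]ᵀ.
Q⁴ = [[−4, 0], [0, −4]], giving [a_5, a_4]ᵀ = [[−8], [4]].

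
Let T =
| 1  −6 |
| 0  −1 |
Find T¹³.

T² = I (check: tr T = 0 and det T = −1), so T¹³ = T since 13 is odd.

[[1, −6], [0, −1]]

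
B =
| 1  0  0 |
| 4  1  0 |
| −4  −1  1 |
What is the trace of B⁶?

3

B = I + N where N = [[0, 0, 0], [4, 0, 0], [−4, −1, 0]] is strictly lower-triangular, so N³ = 0.
(I + N)⁶ = I + 6·N + 15·N² = [[1, 0, 0], [24, 1, 0], [−84, −6, 1]].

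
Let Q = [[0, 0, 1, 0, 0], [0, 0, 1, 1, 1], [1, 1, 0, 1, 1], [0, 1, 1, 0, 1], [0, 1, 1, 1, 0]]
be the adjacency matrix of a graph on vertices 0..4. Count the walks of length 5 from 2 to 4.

The number of length-5 walks from vertex 2 to vertex 4 is entry (2,4) of Q⁵, where Q is the adjacency matrix.
Q² = [[1, 1, 0, 1, 1], [1, 3, 2, 2, 2], [0, 2, 4, 2, 2], [1, 2, 2, 3, 2], [1, 2, 2, 2, 3]]
Q³ = [[0, 2, 4, 2, 2], [2, 6, 8, 7, 7], [4, 8, 6, 8, 8], [2, 7, 8, 6, 7], [2, 7, 8, 7, 6]]
Q⁴ = [[4, 8, 6, 8, 8], [8, 22, 22, 21, 21], [6, 22, 28, 22, 22], [8, 21, 22, 22, 21], [8, 21, 22, 21, 22]]
Q⁵ = [[6, 22, 28, 22, 22], [22, 64, 72, 65, 65], [28, 72, 72, 72, 72], [22, 65, 72, 64, 65], [22, 65, 72, 65, 64]]

72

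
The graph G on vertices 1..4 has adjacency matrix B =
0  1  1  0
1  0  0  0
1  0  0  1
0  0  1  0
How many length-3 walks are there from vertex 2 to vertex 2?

0

The number of length-3 walks from vertex 2 to vertex 2 is entry (2,2) of B³, where B is the adjacency matrix.
B² = [[2, 0, 0, 1], [0, 1, 1, 0], [0, 1, 2, 0], [1, 0, 0, 1]]
B³ = [[0, 2, 3, 0], [2, 0, 0, 1], [3, 0, 0, 2], [0, 1, 2, 0]]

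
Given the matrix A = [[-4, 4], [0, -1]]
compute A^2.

[[16, -20], [0, 1]]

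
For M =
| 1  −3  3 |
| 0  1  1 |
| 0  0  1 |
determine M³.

M = I + N where N = [[0, −3, 3], [0, 0, 1], [0, 0, 0]] is strictly upper-triangular, so N³ = 0.
(I + N)³ = I + 3·N + 3·N² = [[1, −9, 0], [0, 1, 3], [0, 0, 1]].

[[1, −9, 0], [0, 1, 3], [0, 0, 1]]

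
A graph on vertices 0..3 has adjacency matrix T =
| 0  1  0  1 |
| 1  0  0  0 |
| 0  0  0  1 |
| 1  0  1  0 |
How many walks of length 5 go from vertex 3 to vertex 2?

The number of length-5 walks from vertex 3 to vertex 2 is entry (3,2) of T⁵, where T is the adjacency matrix.
T² = [[2, 0, 1, 0], [0, 1, 0, 1], [1, 0, 1, 0], [0, 1, 0, 2]]
T³ = [[0, 2, 0, 3], [2, 0, 1, 0], [0, 1, 0, 2], [3, 0, 2, 0]]
T⁴ = [[5, 0, 3, 0], [0, 2, 0, 3], [3, 0, 2, 0], [0, 3, 0, 5]]
T⁵ = [[0, 5, 0, 8], [5, 0, 3, 0], [0, 3, 0, 5], [8, 0, 5, 0]]

5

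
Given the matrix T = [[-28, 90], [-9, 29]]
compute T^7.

[[-1162, 3870], [-387, 1289]]

tr T = 1 and det T = -2, so the characteristic polynomial is λ² − (1)λ + (-2) with roots 2 and -1.
Eigenvectors give P = [[-3, 10], [-1, 3]] with P⁻¹ = [[3, -10], [1, -3]], and T = P·diag(2, -1)·P⁻¹.
Then T^7 = P·diag(128, -1)·P⁻¹ = [[-384, -10], [-128, -3]] · [[3, -10], [1, -3]] = [[-1162, 3870], [-387, 1289]].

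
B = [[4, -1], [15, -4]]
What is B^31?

[[4, -1], [15, -4]]

B² = I (check: tr B = 0 and det B = -1), so B^31 = B since 31 is odd.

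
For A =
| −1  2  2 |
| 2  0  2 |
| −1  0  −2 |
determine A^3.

A^2 = [[3, −2, −2], [−4, 4, 0], [3, −2, 2]]
A^3 = [[−5, 6, 6], [12, −8, 0], [−9, 6, −2]]

[[−5, 6, 6], [12, −8, 0], [−9, 6, −2]]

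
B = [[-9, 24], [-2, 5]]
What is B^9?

[[-78729, 236184], [-19682, 59045]]

tr B = -4 and det B = 3, so the characteristic polynomial is λ² − (-4)λ + (3) with roots -1 and -3.
Eigenvectors give P = [[3, 4], [1, 1]] with P⁻¹ = [[-1, 4], [1, -3]], and B = P·diag(-1, -3)·P⁻¹.
Then B^9 = P·diag(-1, -19683)·P⁻¹ = [[-3, -78732], [-1, -19683]] · [[-1, 4], [1, -3]] = [[-78729, 236184], [-19682, 59045]].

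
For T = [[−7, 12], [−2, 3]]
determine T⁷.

[[−6559, 13116], [−2186, 4371]]

tr T = −4 and det T = 3, so the characteristic polynomial is λ² − (−4)λ + (3) with roots −3 and −1.
Eigenvectors give P = [[−3, 2], [−1, 1]] with P⁻¹ = [[−1, 2], [−1, 3]], and T = P·diag(−3, −1)·P⁻¹.
Then T⁷ = P·diag(−2187, −1)·P⁻¹ = [[6561, −2], [2187, −1]] · [[−1, 2], [−1, 3]] = [[−6559, 13116], [−2186, 4371]].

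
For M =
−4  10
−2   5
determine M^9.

[[−4, 10], [−2, 5]]

M² = M (a projection; rank 1, trace 1), so M^9 = M.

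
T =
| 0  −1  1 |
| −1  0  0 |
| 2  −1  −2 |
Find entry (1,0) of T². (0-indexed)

0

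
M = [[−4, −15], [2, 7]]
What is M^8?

[[−1274, −3825], [510, 1531]]

tr M = 3 and det M = 2, so the characteristic polynomial is λ² − (3)λ + (2) with roots 1 and 2.
Eigenvectors give P = [[3, 5], [−1, −2]] with P⁻¹ = [[2, 5], [−1, −3]], and M = P·diag(1, 2)·P⁻¹.
Then M^8 = P·diag(1, 256)·P⁻¹ = [[3, 1280], [−1, −512]] · [[2, 5], [−1, −3]] = [[−1274, −3825], [510, 1531]].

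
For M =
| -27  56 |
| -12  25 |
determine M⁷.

[[-15315, 30632], [-6564, 13129]]

tr M = -2 and det M = -3, so the characteristic polynomial is λ² − (-2)λ + (-3) with roots 1 and -3.
Eigenvectors give P = [[2, 7], [1, 3]] with P⁻¹ = [[-3, 7], [1, -2]], and M = P·diag(1, -3)·P⁻¹.
Then M⁷ = P·diag(1, -2187)·P⁻¹ = [[2, -15309], [1, -6561]] · [[-3, 7], [1, -2]] = [[-15315, 30632], [-6564, 13129]].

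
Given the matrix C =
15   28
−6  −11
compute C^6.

[[5097, 10192], [−2184, −4367]]

tr C = 4 and det C = 3, so the characteristic polynomial is λ² − (4)λ + (3) with roots 1 and 3.
Eigenvectors give P = [[2, −7], [−1, 3]] with P⁻¹ = [[−3, −7], [−1, −2]], and C = P·diag(1, 3)·P⁻¹.
Then C^6 = P·diag(1, 729)·P⁻¹ = [[2, −5103], [−1, 2187]] · [[−3, −7], [−1, −2]] = [[5097, 10192], [−2184, −4367]].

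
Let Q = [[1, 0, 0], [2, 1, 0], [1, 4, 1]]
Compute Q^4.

Q = I + N where N = [[0, 0, 0], [2, 0, 0], [1, 4, 0]] is strictly lower-triangular, so N^3 = 0.
(I + N)^4 = I + 4·N + 6·N^2 = [[1, 0, 0], [8, 1, 0], [52, 16, 1]].

[[1, 0, 0], [8, 1, 0], [52, 16, 1]]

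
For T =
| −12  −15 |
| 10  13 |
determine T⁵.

tr T = 1 and det T = −6, so the characteristic polynomial is λ² − (1)λ + (−6) with roots −2 and 3.
Eigenvectors give P = [[3, −1], [−2, 1]] with P⁻¹ = [[1, 1], [2, 3]], and T = P·diag(−2, 3)·P⁻¹.
Then T⁵ = P·diag(−32, 243)·P⁻¹ = [[−96, −243], [64, 243]] · [[1, 1], [2, 3]] = [[−582, −825], [550, 793]].

[[−582, −825], [550, 793]]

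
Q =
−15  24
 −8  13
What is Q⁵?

[[−975, 1464], [−488, 733]]

tr Q = −2 and det Q = −3, so the characteristic polynomial is λ² − (−2)λ + (−3) with roots 1 and −3.
Eigenvectors give P = [[−3, −2], [−2, −1]] with P⁻¹ = [[1, −2], [−2, 3]], and Q = P·diag(1, −3)·P⁻¹.
Then Q⁵ = P·diag(1, −243)·P⁻¹ = [[−3, 486], [−2, 243]] · [[1, −2], [−2, 3]] = [[−975, 1464], [−488, 733]].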